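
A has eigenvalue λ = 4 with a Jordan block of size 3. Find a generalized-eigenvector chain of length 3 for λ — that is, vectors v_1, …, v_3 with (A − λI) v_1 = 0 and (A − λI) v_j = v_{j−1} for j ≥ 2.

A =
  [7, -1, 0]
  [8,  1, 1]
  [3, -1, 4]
A Jordan chain for λ = 4 of length 3:
v_1 = (1, 3, 1)ᵀ
v_2 = (3, 8, 3)ᵀ
v_3 = (1, 0, 0)ᵀ

Let N = A − (4)·I. We want v_3 with N^3 v_3 = 0 but N^2 v_3 ≠ 0; then v_{j-1} := N · v_j for j = 3, …, 2.

Pick v_3 = (1, 0, 0)ᵀ.
Then v_2 = N · v_3 = (3, 8, 3)ᵀ.
Then v_1 = N · v_2 = (1, 3, 1)ᵀ.

Sanity check: (A − (4)·I) v_1 = (0, 0, 0)ᵀ = 0. ✓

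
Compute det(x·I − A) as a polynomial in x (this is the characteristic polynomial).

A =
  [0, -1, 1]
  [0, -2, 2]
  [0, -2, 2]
x^3

Expanding det(x·I − A) (e.g. by cofactor expansion or by noting that A is similar to its Jordan form J, which has the same characteristic polynomial as A) gives
  χ_A(x) = x^3
which factors as x^3. The eigenvalues (with algebraic multiplicities) are λ = 0 with multiplicity 3.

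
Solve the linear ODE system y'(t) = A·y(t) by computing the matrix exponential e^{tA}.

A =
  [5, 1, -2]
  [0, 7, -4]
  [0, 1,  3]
e^{tA} =
  [exp(5*t), t*exp(5*t), -2*t*exp(5*t)]
  [0, 2*t*exp(5*t) + exp(5*t), -4*t*exp(5*t)]
  [0, t*exp(5*t), -2*t*exp(5*t) + exp(5*t)]

Strategy: write A = P · J · P⁻¹ where J is a Jordan canonical form, so e^{tA} = P · e^{tJ} · P⁻¹, and e^{tJ} can be computed block-by-block.

A has Jordan form
J =
  [5, 1, 0]
  [0, 5, 0]
  [0, 0, 5]
(up to reordering of blocks).

Per-block formulas:
  For a 1×1 block at λ = 5: exp(t · [5]) = [e^(5t)].
  For a 2×2 Jordan block J_2(5): exp(t · J_2(5)) = e^(5t)·(I + t·N), where N is the 2×2 nilpotent shift.

After assembling e^{tJ} and conjugating by P, we get:

e^{tA} =
  [exp(5*t), t*exp(5*t), -2*t*exp(5*t)]
  [0, 2*t*exp(5*t) + exp(5*t), -4*t*exp(5*t)]
  [0, t*exp(5*t), -2*t*exp(5*t) + exp(5*t)]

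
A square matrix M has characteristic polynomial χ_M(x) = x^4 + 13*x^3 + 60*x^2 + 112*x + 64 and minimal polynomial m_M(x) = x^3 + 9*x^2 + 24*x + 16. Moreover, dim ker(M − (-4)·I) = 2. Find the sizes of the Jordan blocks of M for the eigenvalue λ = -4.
Block sizes for λ = -4: [2, 1]

Step 1 — from the characteristic polynomial, algebraic multiplicity of λ = -4 is 3. From dim ker(M − (-4)·I) = 2, there are exactly 2 Jordan blocks for λ = -4.
Step 2 — from the minimal polynomial, the factor (x + 4)^2 tells us the largest block for λ = -4 has size 2.
Step 3 — with total size 3, 2 blocks, and largest block 2, the block sizes (in nonincreasing order) are [2, 1].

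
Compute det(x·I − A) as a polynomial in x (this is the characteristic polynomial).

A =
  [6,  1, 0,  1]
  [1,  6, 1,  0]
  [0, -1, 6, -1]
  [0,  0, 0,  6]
x^4 - 24*x^3 + 216*x^2 - 864*x + 1296

Expanding det(x·I − A) (e.g. by cofactor expansion or by noting that A is similar to its Jordan form J, which has the same characteristic polynomial as A) gives
  χ_A(x) = x^4 - 24*x^3 + 216*x^2 - 864*x + 1296
which factors as (x - 6)^4. The eigenvalues (with algebraic multiplicities) are λ = 6 with multiplicity 4.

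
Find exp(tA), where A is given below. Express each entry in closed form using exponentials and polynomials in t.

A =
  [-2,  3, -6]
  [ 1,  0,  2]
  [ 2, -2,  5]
e^{tA} =
  [-3*t*exp(t) + exp(t), 3*t*exp(t), -6*t*exp(t)]
  [t*exp(t), -t*exp(t) + exp(t), 2*t*exp(t)]
  [2*t*exp(t), -2*t*exp(t), 4*t*exp(t) + exp(t)]

Strategy: write A = P · J · P⁻¹ where J is a Jordan canonical form, so e^{tA} = P · e^{tJ} · P⁻¹, and e^{tJ} can be computed block-by-block.

A has Jordan form
J =
  [1, 1, 0]
  [0, 1, 0]
  [0, 0, 1]
(up to reordering of blocks).

Per-block formulas:
  For a 2×2 Jordan block J_2(1): exp(t · J_2(1)) = e^(1t)·(I + t·N), where N is the 2×2 nilpotent shift.
  For a 1×1 block at λ = 1: exp(t · [1]) = [e^(1t)].

After assembling e^{tJ} and conjugating by P, we get:

e^{tA} =
  [-3*t*exp(t) + exp(t), 3*t*exp(t), -6*t*exp(t)]
  [t*exp(t), -t*exp(t) + exp(t), 2*t*exp(t)]
  [2*t*exp(t), -2*t*exp(t), 4*t*exp(t) + exp(t)]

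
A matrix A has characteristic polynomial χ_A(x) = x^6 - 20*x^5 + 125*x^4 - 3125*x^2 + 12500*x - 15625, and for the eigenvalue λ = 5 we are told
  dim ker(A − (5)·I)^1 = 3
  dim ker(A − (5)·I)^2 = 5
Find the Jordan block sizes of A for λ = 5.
Block sizes for λ = 5: [2, 2, 1]

From the dimensions of kernels of powers, the number of Jordan blocks of size at least j is d_j − d_{j−1} where d_j = dim ker(N^j) (with d_0 = 0). Computing the differences gives [3, 2].
The number of blocks of size exactly k is (#blocks of size ≥ k) − (#blocks of size ≥ k + 1), so the partition is: 1 block(s) of size 1, 2 block(s) of size 2.
In nonincreasing order the block sizes are [2, 2, 1].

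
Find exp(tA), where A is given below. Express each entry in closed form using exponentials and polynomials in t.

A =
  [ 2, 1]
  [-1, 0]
e^{tA} =
  [t*exp(t) + exp(t), t*exp(t)]
  [-t*exp(t), -t*exp(t) + exp(t)]

Strategy: write A = P · J · P⁻¹ where J is a Jordan canonical form, so e^{tA} = P · e^{tJ} · P⁻¹, and e^{tJ} can be computed block-by-block.

A has Jordan form
J =
  [1, 1]
  [0, 1]
(up to reordering of blocks).

Per-block formulas:
  For a 2×2 Jordan block J_2(1): exp(t · J_2(1)) = e^(1t)·(I + t·N), where N is the 2×2 nilpotent shift.

After assembling e^{tJ} and conjugating by P, we get:

e^{tA} =
  [t*exp(t) + exp(t), t*exp(t)]
  [-t*exp(t), -t*exp(t) + exp(t)]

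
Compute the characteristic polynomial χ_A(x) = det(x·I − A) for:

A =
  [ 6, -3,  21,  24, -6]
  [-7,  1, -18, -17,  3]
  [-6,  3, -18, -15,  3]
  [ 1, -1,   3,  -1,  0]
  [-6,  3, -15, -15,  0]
x^5 + 12*x^4 + 54*x^3 + 108*x^2 + 81*x

Expanding det(x·I − A) (e.g. by cofactor expansion or by noting that A is similar to its Jordan form J, which has the same characteristic polynomial as A) gives
  χ_A(x) = x^5 + 12*x^4 + 54*x^3 + 108*x^2 + 81*x
which factors as x*(x + 3)^4. The eigenvalues (with algebraic multiplicities) are λ = -3 with multiplicity 4, λ = 0 with multiplicity 1.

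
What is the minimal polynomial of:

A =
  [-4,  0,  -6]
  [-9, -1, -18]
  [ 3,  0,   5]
x^2 - x - 2

The characteristic polynomial is χ_A(x) = (x - 2)*(x + 1)^2, so the eigenvalues are known. The minimal polynomial is
  m_A(x) = Π_λ (x − λ)^{k_λ}
where k_λ is the size of the *largest* Jordan block for λ (equivalently, the smallest k with (A − λI)^k v = 0 for every generalised eigenvector v of λ).

  λ = -1: largest Jordan block has size 1, contributing (x + 1)
  λ = 2: largest Jordan block has size 1, contributing (x − 2)

So m_A(x) = (x - 2)*(x + 1) = x^2 - x - 2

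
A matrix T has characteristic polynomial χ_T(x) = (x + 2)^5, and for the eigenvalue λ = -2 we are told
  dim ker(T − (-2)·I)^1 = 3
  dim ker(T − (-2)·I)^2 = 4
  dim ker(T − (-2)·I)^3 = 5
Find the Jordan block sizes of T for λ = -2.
Block sizes for λ = -2: [3, 1, 1]

From the dimensions of kernels of powers, the number of Jordan blocks of size at least j is d_j − d_{j−1} where d_j = dim ker(N^j) (with d_0 = 0). Computing the differences gives [3, 1, 1].
The number of blocks of size exactly k is (#blocks of size ≥ k) − (#blocks of size ≥ k + 1), so the partition is: 2 block(s) of size 1, 1 block(s) of size 3.
In nonincreasing order the block sizes are [3, 1, 1].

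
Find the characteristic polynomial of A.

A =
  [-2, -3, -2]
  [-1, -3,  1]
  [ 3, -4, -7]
x^3 + 12*x^2 + 48*x + 64

Expanding det(x·I − A) (e.g. by cofactor expansion or by noting that A is similar to its Jordan form J, which has the same characteristic polynomial as A) gives
  χ_A(x) = x^3 + 12*x^2 + 48*x + 64
which factors as (x + 4)^3. The eigenvalues (with algebraic multiplicities) are λ = -4 with multiplicity 3.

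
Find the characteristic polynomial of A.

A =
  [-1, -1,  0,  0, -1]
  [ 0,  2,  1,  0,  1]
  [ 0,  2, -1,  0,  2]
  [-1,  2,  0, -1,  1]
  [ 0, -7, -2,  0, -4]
x^5 + 5*x^4 + 10*x^3 + 10*x^2 + 5*x + 1

Expanding det(x·I − A) (e.g. by cofactor expansion or by noting that A is similar to its Jordan form J, which has the same characteristic polynomial as A) gives
  χ_A(x) = x^5 + 5*x^4 + 10*x^3 + 10*x^2 + 5*x + 1
which factors as (x + 1)^5. The eigenvalues (with algebraic multiplicities) are λ = -1 with multiplicity 5.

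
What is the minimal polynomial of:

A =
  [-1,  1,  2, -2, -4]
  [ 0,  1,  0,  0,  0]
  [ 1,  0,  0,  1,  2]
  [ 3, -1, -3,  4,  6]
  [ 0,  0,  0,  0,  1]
x^2 - 2*x + 1

The characteristic polynomial is χ_A(x) = (x - 1)^5, so the eigenvalues are known. The minimal polynomial is
  m_A(x) = Π_λ (x − λ)^{k_λ}
where k_λ is the size of the *largest* Jordan block for λ (equivalently, the smallest k with (A − λI)^k v = 0 for every generalised eigenvector v of λ).

  λ = 1: largest Jordan block has size 2, contributing (x − 1)^2

So m_A(x) = (x - 1)^2 = x^2 - 2*x + 1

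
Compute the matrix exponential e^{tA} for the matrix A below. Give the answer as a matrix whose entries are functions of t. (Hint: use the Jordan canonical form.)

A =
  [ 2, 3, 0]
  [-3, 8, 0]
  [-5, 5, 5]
e^{tA} =
  [-3*t*exp(5*t) + exp(5*t), 3*t*exp(5*t), 0]
  [-3*t*exp(5*t), 3*t*exp(5*t) + exp(5*t), 0]
  [-5*t*exp(5*t), 5*t*exp(5*t), exp(5*t)]

Strategy: write A = P · J · P⁻¹ where J is a Jordan canonical form, so e^{tA} = P · e^{tJ} · P⁻¹, and e^{tJ} can be computed block-by-block.

A has Jordan form
J =
  [5, 1, 0]
  [0, 5, 0]
  [0, 0, 5]
(up to reordering of blocks).

Per-block formulas:
  For a 1×1 block at λ = 5: exp(t · [5]) = [e^(5t)].
  For a 2×2 Jordan block J_2(5): exp(t · J_2(5)) = e^(5t)·(I + t·N), where N is the 2×2 nilpotent shift.

After assembling e^{tJ} and conjugating by P, we get:

e^{tA} =
  [-3*t*exp(5*t) + exp(5*t), 3*t*exp(5*t), 0]
  [-3*t*exp(5*t), 3*t*exp(5*t) + exp(5*t), 0]
  [-5*t*exp(5*t), 5*t*exp(5*t), exp(5*t)]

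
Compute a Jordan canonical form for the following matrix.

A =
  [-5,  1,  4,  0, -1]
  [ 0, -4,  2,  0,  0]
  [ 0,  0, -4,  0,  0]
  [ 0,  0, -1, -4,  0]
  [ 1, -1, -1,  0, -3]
J_3(-4) ⊕ J_1(-4) ⊕ J_1(-4)

The characteristic polynomial is
  det(x·I − A) = x^5 + 20*x^4 + 160*x^3 + 640*x^2 + 1280*x + 1024 = (x + 4)^5

Eigenvalues and multiplicities (the geometric multiplicity of λ is n − rank(A − λI), which equals the number of Jordan blocks for λ):
  λ = -4: algebraic multiplicity = 5, geometric multiplicity = 3

Determining the block sizes for each eigenvalue:
  λ = -4: with am = 5 and gm = 3, the partition is not yet determined (e.g. several partitions of 5 into 3 parts exist). Let N = A − (-4)·I. Computing rank(N^1) = 2, rank(N^2) = 1, rank(N^3) = 0; the number of blocks of size ≥ j is rank(N^{j−1}) − rank(N^j), giving [3, 1, 1]. So we have 1 block(s) of size 3, 2 block(s) of size 1 → block sizes [3, 1, 1]

Assembling the blocks gives a Jordan form
J =
  [-4,  1,  0,  0,  0]
  [ 0, -4,  1,  0,  0]
  [ 0,  0, -4,  0,  0]
  [ 0,  0,  0, -4,  0]
  [ 0,  0,  0,  0, -4]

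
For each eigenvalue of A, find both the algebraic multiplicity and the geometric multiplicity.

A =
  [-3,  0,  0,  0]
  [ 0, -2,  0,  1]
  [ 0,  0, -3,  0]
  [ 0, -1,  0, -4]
λ = -3: alg = 4, geom = 3

Step 1 — factor the characteristic polynomial to read off the algebraic multiplicities:
  χ_A(x) = (x + 3)^4

Step 2 — compute geometric multiplicities via the rank-nullity identity g(λ) = n − rank(A − λI):
  rank(A − (-3)·I) = 1, so dim ker(A − (-3)·I) = n − 1 = 3

Summary:
  λ = -3: algebraic multiplicity = 4, geometric multiplicity = 3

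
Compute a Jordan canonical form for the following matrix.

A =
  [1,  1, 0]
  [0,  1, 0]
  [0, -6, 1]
J_2(1) ⊕ J_1(1)

The characteristic polynomial is
  det(x·I − A) = x^3 - 3*x^2 + 3*x - 1 = (x - 1)^3

Eigenvalues and multiplicities (the geometric multiplicity of λ is n − rank(A − λI), which equals the number of Jordan blocks for λ):
  λ = 1: algebraic multiplicity = 3, geometric multiplicity = 2

Determining the block sizes for each eigenvalue:
  λ = 1: 2 blocks summing to 3 forces exactly one block of size 2 and the rest size 1 → block sizes [2, 1]

Assembling the blocks gives a Jordan form
J =
  [1, 1, 0]
  [0, 1, 0]
  [0, 0, 1]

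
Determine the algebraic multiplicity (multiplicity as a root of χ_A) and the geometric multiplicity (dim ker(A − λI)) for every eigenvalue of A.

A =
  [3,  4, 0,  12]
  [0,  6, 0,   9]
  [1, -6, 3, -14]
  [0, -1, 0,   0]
λ = 3: alg = 4, geom = 2

Step 1 — factor the characteristic polynomial to read off the algebraic multiplicities:
  χ_A(x) = (x - 3)^4

Step 2 — compute geometric multiplicities via the rank-nullity identity g(λ) = n − rank(A − λI):
  rank(A − (3)·I) = 2, so dim ker(A − (3)·I) = n − 2 = 2

Summary:
  λ = 3: algebraic multiplicity = 4, geometric multiplicity = 2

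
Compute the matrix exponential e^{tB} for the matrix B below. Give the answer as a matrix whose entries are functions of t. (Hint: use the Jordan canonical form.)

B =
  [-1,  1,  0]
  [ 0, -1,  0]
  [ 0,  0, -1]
e^{tB} =
  [exp(-t), t*exp(-t), 0]
  [0, exp(-t), 0]
  [0, 0, exp(-t)]

Strategy: write B = P · J · P⁻¹ where J is a Jordan canonical form, so e^{tB} = P · e^{tJ} · P⁻¹, and e^{tJ} can be computed block-by-block.

B has Jordan form
J =
  [-1,  1,  0]
  [ 0, -1,  0]
  [ 0,  0, -1]
(up to reordering of blocks).

Per-block formulas:
  For a 2×2 Jordan block J_2(-1): exp(t · J_2(-1)) = e^(-1t)·(I + t·N), where N is the 2×2 nilpotent shift.
  For a 1×1 block at λ = -1: exp(t · [-1]) = [e^(-1t)].

After assembling e^{tJ} and conjugating by P, we get:

e^{tB} =
  [exp(-t), t*exp(-t), 0]
  [0, exp(-t), 0]
  [0, 0, exp(-t)]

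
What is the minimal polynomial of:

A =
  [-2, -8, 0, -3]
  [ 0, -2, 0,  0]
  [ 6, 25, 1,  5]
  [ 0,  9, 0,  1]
x^4 + 2*x^3 - 3*x^2 - 4*x + 4

The characteristic polynomial is χ_A(x) = (x - 1)^2*(x + 2)^2, so the eigenvalues are known. The minimal polynomial is
  m_A(x) = Π_λ (x − λ)^{k_λ}
where k_λ is the size of the *largest* Jordan block for λ (equivalently, the smallest k with (A − λI)^k v = 0 for every generalised eigenvector v of λ).

  λ = -2: largest Jordan block has size 2, contributing (x + 2)^2
  λ = 1: largest Jordan block has size 2, contributing (x − 1)^2

So m_A(x) = (x - 1)^2*(x + 2)^2 = x^4 + 2*x^3 - 3*x^2 - 4*x + 4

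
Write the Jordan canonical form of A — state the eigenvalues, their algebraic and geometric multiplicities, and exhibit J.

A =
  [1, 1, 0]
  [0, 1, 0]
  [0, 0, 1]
J_2(1) ⊕ J_1(1)

The characteristic polynomial is
  det(x·I − A) = x^3 - 3*x^2 + 3*x - 1 = (x - 1)^3

Eigenvalues and multiplicities (the geometric multiplicity of λ is n − rank(A − λI), which equals the number of Jordan blocks for λ):
  λ = 1: algebraic multiplicity = 3, geometric multiplicity = 2

Determining the block sizes for each eigenvalue:
  λ = 1: 2 blocks summing to 3 forces exactly one block of size 2 and the rest size 1 → block sizes [2, 1]

Assembling the blocks gives a Jordan form
J =
  [1, 1, 0]
  [0, 1, 0]
  [0, 0, 1]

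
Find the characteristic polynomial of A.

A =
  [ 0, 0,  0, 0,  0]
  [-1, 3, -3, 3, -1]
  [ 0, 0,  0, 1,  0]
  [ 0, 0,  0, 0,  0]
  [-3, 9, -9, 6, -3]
x^5

Expanding det(x·I − A) (e.g. by cofactor expansion or by noting that A is similar to its Jordan form J, which has the same characteristic polynomial as A) gives
  χ_A(x) = x^5
which factors as x^5. The eigenvalues (with algebraic multiplicities) are λ = 0 with multiplicity 5.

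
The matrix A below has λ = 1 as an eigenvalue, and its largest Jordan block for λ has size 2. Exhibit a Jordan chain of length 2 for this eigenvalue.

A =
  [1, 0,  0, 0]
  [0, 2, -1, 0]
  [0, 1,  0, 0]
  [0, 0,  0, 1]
A Jordan chain for λ = 1 of length 2:
v_1 = (0, 1, 1, 0)ᵀ
v_2 = (0, 1, 0, 0)ᵀ

Let N = A − (1)·I. We want v_2 with N^2 v_2 = 0 but N^1 v_2 ≠ 0; then v_{j-1} := N · v_j for j = 2, …, 2.

Pick v_2 = (0, 1, 0, 0)ᵀ.
Then v_1 = N · v_2 = (0, 1, 1, 0)ᵀ.

Sanity check: (A − (1)·I) v_1 = (0, 0, 0, 0)ᵀ = 0. ✓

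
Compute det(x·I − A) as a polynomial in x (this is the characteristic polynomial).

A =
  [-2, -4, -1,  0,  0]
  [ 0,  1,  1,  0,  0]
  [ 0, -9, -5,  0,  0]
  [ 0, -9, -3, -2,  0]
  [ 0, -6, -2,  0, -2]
x^5 + 10*x^4 + 40*x^3 + 80*x^2 + 80*x + 32

Expanding det(x·I − A) (e.g. by cofactor expansion or by noting that A is similar to its Jordan form J, which has the same characteristic polynomial as A) gives
  χ_A(x) = x^5 + 10*x^4 + 40*x^3 + 80*x^2 + 80*x + 32
which factors as (x + 2)^5. The eigenvalues (with algebraic multiplicities) are λ = -2 with multiplicity 5.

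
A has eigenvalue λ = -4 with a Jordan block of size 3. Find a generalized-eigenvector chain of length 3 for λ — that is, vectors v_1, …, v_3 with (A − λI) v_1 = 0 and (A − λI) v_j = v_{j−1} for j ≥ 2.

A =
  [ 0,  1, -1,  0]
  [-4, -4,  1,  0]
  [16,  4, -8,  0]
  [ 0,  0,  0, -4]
A Jordan chain for λ = -4 of length 3:
v_1 = (-4, 0, -16, 0)ᵀ
v_2 = (4, -4, 16, 0)ᵀ
v_3 = (1, 0, 0, 0)ᵀ

Let N = A − (-4)·I. We want v_3 with N^3 v_3 = 0 but N^2 v_3 ≠ 0; then v_{j-1} := N · v_j for j = 3, …, 2.

Pick v_3 = (1, 0, 0, 0)ᵀ.
Then v_2 = N · v_3 = (4, -4, 16, 0)ᵀ.
Then v_1 = N · v_2 = (-4, 0, -16, 0)ᵀ.

Sanity check: (A − (-4)·I) v_1 = (0, 0, 0, 0)ᵀ = 0. ✓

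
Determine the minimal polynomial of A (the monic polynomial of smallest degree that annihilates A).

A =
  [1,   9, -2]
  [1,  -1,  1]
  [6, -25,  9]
x^3 - 9*x^2 + 27*x - 27

The characteristic polynomial is χ_A(x) = (x - 3)^3, so the eigenvalues are known. The minimal polynomial is
  m_A(x) = Π_λ (x − λ)^{k_λ}
where k_λ is the size of the *largest* Jordan block for λ (equivalently, the smallest k with (A − λI)^k v = 0 for every generalised eigenvector v of λ).

  λ = 3: largest Jordan block has size 3, contributing (x − 3)^3

So m_A(x) = (x - 3)^3 = x^3 - 9*x^2 + 27*x - 27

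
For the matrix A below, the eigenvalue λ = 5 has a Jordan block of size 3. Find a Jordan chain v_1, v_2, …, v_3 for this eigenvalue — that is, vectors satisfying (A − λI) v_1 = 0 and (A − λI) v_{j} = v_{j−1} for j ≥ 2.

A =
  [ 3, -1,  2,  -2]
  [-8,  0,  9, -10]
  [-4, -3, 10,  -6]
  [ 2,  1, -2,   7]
A Jordan chain for λ = 5 of length 3:
v_1 = (-1, -4, -2, 1)ᵀ
v_2 = (-1, -5, -3, 1)ᵀ
v_3 = (0, 1, 0, 0)ᵀ

Let N = A − (5)·I. We want v_3 with N^3 v_3 = 0 but N^2 v_3 ≠ 0; then v_{j-1} := N · v_j for j = 3, …, 2.

Pick v_3 = (0, 1, 0, 0)ᵀ.
Then v_2 = N · v_3 = (-1, -5, -3, 1)ᵀ.
Then v_1 = N · v_2 = (-1, -4, -2, 1)ᵀ.

Sanity check: (A − (5)·I) v_1 = (0, 0, 0, 0)ᵀ = 0. ✓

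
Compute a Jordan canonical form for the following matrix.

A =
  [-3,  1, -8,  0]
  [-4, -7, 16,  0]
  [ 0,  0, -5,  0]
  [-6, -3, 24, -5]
J_2(-5) ⊕ J_1(-5) ⊕ J_1(-5)

The characteristic polynomial is
  det(x·I − A) = x^4 + 20*x^3 + 150*x^2 + 500*x + 625 = (x + 5)^4

Eigenvalues and multiplicities (the geometric multiplicity of λ is n − rank(A − λI), which equals the number of Jordan blocks for λ):
  λ = -5: algebraic multiplicity = 4, geometric multiplicity = 3

Determining the block sizes for each eigenvalue:
  λ = -5: 3 blocks summing to 4 forces exactly one block of size 2 and the rest size 1 → block sizes [2, 1, 1]

Assembling the blocks gives a Jordan form
J =
  [-5,  1,  0,  0]
  [ 0, -5,  0,  0]
  [ 0,  0, -5,  0]
  [ 0,  0,  0, -5]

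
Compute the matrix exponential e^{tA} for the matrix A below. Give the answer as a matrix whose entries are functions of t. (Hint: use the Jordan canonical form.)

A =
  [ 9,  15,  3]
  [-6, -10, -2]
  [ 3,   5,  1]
e^{tA} =
  [9*t + 1, 15*t, 3*t]
  [-6*t, 1 - 10*t, -2*t]
  [3*t, 5*t, t + 1]

Strategy: write A = P · J · P⁻¹ where J is a Jordan canonical form, so e^{tA} = P · e^{tJ} · P⁻¹, and e^{tJ} can be computed block-by-block.

A has Jordan form
J =
  [0, 1, 0]
  [0, 0, 0]
  [0, 0, 0]
(up to reordering of blocks).

Per-block formulas:
  For a 1×1 block at λ = 0: exp(t · [0]) = [e^(0t)].
  For a 2×2 Jordan block J_2(0): exp(t · J_2(0)) = e^(0t)·(I + t·N), where N is the 2×2 nilpotent shift.

After assembling e^{tJ} and conjugating by P, we get:

e^{tA} =
  [9*t + 1, 15*t, 3*t]
  [-6*t, 1 - 10*t, -2*t]
  [3*t, 5*t, t + 1]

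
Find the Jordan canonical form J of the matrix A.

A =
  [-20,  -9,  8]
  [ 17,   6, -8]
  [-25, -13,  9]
J_2(-3) ⊕ J_1(1)

The characteristic polynomial is
  det(x·I − A) = x^3 + 5*x^2 + 3*x - 9 = (x - 1)*(x + 3)^2

Eigenvalues and multiplicities (the geometric multiplicity of λ is n − rank(A − λI), which equals the number of Jordan blocks for λ):
  λ = -3: algebraic multiplicity = 2, geometric multiplicity = 1
  λ = 1: algebraic multiplicity = 1, geometric multiplicity = 1

Determining the block sizes for each eigenvalue:
  λ = -3: one block (gm = 1), so the single block has size am = 2 → block sizes [2]
  λ = 1: one block (gm = 1), so the single block has size am = 1 → block sizes [1]

Assembling the blocks gives a Jordan form
J =
  [-3,  1, 0]
  [ 0, -3, 0]
  [ 0,  0, 1]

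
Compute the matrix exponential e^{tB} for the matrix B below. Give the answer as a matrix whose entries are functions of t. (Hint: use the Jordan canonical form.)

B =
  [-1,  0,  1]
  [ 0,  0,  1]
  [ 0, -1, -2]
e^{tB} =
  [exp(-t), -t^2*exp(-t)/2, -t^2*exp(-t)/2 + t*exp(-t)]
  [0, t*exp(-t) + exp(-t), t*exp(-t)]
  [0, -t*exp(-t), -t*exp(-t) + exp(-t)]

Strategy: write B = P · J · P⁻¹ where J is a Jordan canonical form, so e^{tB} = P · e^{tJ} · P⁻¹, and e^{tJ} can be computed block-by-block.

B has Jordan form
J =
  [-1,  1,  0]
  [ 0, -1,  1]
  [ 0,  0, -1]
(up to reordering of blocks).

Per-block formulas:
  For a 3×3 Jordan block J_3(-1): exp(t · J_3(-1)) = e^(-1t)·(I + t·N + (t^2/2)·N^2), where N is the 3×3 nilpotent shift.

After assembling e^{tJ} and conjugating by P, we get:

e^{tB} =
  [exp(-t), -t^2*exp(-t)/2, -t^2*exp(-t)/2 + t*exp(-t)]
  [0, t*exp(-t) + exp(-t), t*exp(-t)]
  [0, -t*exp(-t), -t*exp(-t) + exp(-t)]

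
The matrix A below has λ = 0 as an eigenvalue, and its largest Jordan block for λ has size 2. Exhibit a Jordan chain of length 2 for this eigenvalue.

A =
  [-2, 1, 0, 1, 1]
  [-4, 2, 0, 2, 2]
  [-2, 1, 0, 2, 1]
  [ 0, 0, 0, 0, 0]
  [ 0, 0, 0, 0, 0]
A Jordan chain for λ = 0 of length 2:
v_1 = (-2, -4, -2, 0, 0)ᵀ
v_2 = (1, 0, 0, 0, 0)ᵀ

Let N = A − (0)·I. We want v_2 with N^2 v_2 = 0 but N^1 v_2 ≠ 0; then v_{j-1} := N · v_j for j = 2, …, 2.

Pick v_2 = (1, 0, 0, 0, 0)ᵀ.
Then v_1 = N · v_2 = (-2, -4, -2, 0, 0)ᵀ.

Sanity check: (A − (0)·I) v_1 = (0, 0, 0, 0, 0)ᵀ = 0. ✓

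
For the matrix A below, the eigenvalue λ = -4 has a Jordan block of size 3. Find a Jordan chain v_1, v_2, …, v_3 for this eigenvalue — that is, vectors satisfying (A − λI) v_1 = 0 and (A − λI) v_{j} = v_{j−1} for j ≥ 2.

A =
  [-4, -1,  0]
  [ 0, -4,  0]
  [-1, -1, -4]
A Jordan chain for λ = -4 of length 3:
v_1 = (0, 0, 1)ᵀ
v_2 = (-1, 0, -1)ᵀ
v_3 = (0, 1, 0)ᵀ

Let N = A − (-4)·I. We want v_3 with N^3 v_3 = 0 but N^2 v_3 ≠ 0; then v_{j-1} := N · v_j for j = 3, …, 2.

Pick v_3 = (0, 1, 0)ᵀ.
Then v_2 = N · v_3 = (-1, 0, -1)ᵀ.
Then v_1 = N · v_2 = (0, 0, 1)ᵀ.

Sanity check: (A − (-4)·I) v_1 = (0, 0, 0)ᵀ = 0. ✓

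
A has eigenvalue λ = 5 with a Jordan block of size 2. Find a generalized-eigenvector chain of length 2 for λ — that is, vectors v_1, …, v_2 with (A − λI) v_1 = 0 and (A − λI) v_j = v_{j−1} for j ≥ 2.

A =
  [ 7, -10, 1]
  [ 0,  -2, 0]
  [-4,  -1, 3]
A Jordan chain for λ = 5 of length 2:
v_1 = (2, 0, -4)ᵀ
v_2 = (1, 0, 0)ᵀ

Let N = A − (5)·I. We want v_2 with N^2 v_2 = 0 but N^1 v_2 ≠ 0; then v_{j-1} := N · v_j for j = 2, …, 2.

Pick v_2 = (1, 0, 0)ᵀ.
Then v_1 = N · v_2 = (2, 0, -4)ᵀ.

Sanity check: (A − (5)·I) v_1 = (0, 0, 0)ᵀ = 0. ✓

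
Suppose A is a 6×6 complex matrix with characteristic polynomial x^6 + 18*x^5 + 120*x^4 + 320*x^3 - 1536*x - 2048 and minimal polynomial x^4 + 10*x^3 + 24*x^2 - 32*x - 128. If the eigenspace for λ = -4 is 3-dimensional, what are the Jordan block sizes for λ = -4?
Block sizes for λ = -4: [3, 1, 1]

Step 1 — from the characteristic polynomial, algebraic multiplicity of λ = -4 is 5. From dim ker(A − (-4)·I) = 3, there are exactly 3 Jordan blocks for λ = -4.
Step 2 — from the minimal polynomial, the factor (x + 4)^3 tells us the largest block for λ = -4 has size 3.
Step 3 — with total size 5, 3 blocks, and largest block 3, the block sizes (in nonincreasing order) are [3, 1, 1].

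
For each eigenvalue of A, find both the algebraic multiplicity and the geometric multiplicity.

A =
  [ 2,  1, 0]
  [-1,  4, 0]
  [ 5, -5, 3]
λ = 3: alg = 3, geom = 2

Step 1 — factor the characteristic polynomial to read off the algebraic multiplicities:
  χ_A(x) = (x - 3)^3

Step 2 — compute geometric multiplicities via the rank-nullity identity g(λ) = n − rank(A − λI):
  rank(A − (3)·I) = 1, so dim ker(A − (3)·I) = n − 1 = 2

Summary:
  λ = 3: algebraic multiplicity = 3, geometric multiplicity = 2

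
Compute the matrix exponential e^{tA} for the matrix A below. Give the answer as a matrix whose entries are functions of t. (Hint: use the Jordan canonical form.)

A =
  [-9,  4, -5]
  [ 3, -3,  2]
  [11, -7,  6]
e^{tA} =
  [3*t^2*exp(-2*t) - 7*t*exp(-2*t) + exp(-2*t), 3*t^2*exp(-2*t)/2 + 4*t*exp(-2*t), 3*t^2*exp(-2*t)/2 - 5*t*exp(-2*t)]
  [-t^2*exp(-2*t) + 3*t*exp(-2*t), -t^2*exp(-2*t)/2 - t*exp(-2*t) + exp(-2*t), -t^2*exp(-2*t)/2 + 2*t*exp(-2*t)]
  [-5*t^2*exp(-2*t) + 11*t*exp(-2*t), -5*t^2*exp(-2*t)/2 - 7*t*exp(-2*t), -5*t^2*exp(-2*t)/2 + 8*t*exp(-2*t) + exp(-2*t)]

Strategy: write A = P · J · P⁻¹ where J is a Jordan canonical form, so e^{tA} = P · e^{tJ} · P⁻¹, and e^{tJ} can be computed block-by-block.

A has Jordan form
J =
  [-2,  1,  0]
  [ 0, -2,  1]
  [ 0,  0, -2]
(up to reordering of blocks).

Per-block formulas:
  For a 3×3 Jordan block J_3(-2): exp(t · J_3(-2)) = e^(-2t)·(I + t·N + (t^2/2)·N^2), where N is the 3×3 nilpotent shift.

After assembling e^{tJ} and conjugating by P, we get:

e^{tA} =
  [3*t^2*exp(-2*t) - 7*t*exp(-2*t) + exp(-2*t), 3*t^2*exp(-2*t)/2 + 4*t*exp(-2*t), 3*t^2*exp(-2*t)/2 - 5*t*exp(-2*t)]
  [-t^2*exp(-2*t) + 3*t*exp(-2*t), -t^2*exp(-2*t)/2 - t*exp(-2*t) + exp(-2*t), -t^2*exp(-2*t)/2 + 2*t*exp(-2*t)]
  [-5*t^2*exp(-2*t) + 11*t*exp(-2*t), -5*t^2*exp(-2*t)/2 - 7*t*exp(-2*t), -5*t^2*exp(-2*t)/2 + 8*t*exp(-2*t) + exp(-2*t)]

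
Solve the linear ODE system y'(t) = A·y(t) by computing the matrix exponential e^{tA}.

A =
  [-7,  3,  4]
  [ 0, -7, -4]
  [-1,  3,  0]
e^{tA} =
  [-2*t*exp(-5*t) + exp(-5*t), 3*t*exp(-5*t), 4*t*exp(-5*t)]
  [-4*t*exp(-5*t) + 4*exp(-4*t) - 4*exp(-5*t), 6*t*exp(-5*t) - 8*exp(-4*t) + 9*exp(-5*t), 8*t*exp(-5*t) - 12*exp(-4*t) + 12*exp(-5*t)]
  [2*t*exp(-5*t) - 3*exp(-4*t) + 3*exp(-5*t), -3*t*exp(-5*t) + 6*exp(-4*t) - 6*exp(-5*t), -4*t*exp(-5*t) + 9*exp(-4*t) - 8*exp(-5*t)]

Strategy: write A = P · J · P⁻¹ where J is a Jordan canonical form, so e^{tA} = P · e^{tJ} · P⁻¹, and e^{tJ} can be computed block-by-block.

A has Jordan form
J =
  [-5,  1,  0]
  [ 0, -5,  0]
  [ 0,  0, -4]
(up to reordering of blocks).

Per-block formulas:
  For a 2×2 Jordan block J_2(-5): exp(t · J_2(-5)) = e^(-5t)·(I + t·N), where N is the 2×2 nilpotent shift.
  For a 1×1 block at λ = -4: exp(t · [-4]) = [e^(-4t)].

After assembling e^{tJ} and conjugating by P, we get:

e^{tA} =
  [-2*t*exp(-5*t) + exp(-5*t), 3*t*exp(-5*t), 4*t*exp(-5*t)]
  [-4*t*exp(-5*t) + 4*exp(-4*t) - 4*exp(-5*t), 6*t*exp(-5*t) - 8*exp(-4*t) + 9*exp(-5*t), 8*t*exp(-5*t) - 12*exp(-4*t) + 12*exp(-5*t)]
  [2*t*exp(-5*t) - 3*exp(-4*t) + 3*exp(-5*t), -3*t*exp(-5*t) + 6*exp(-4*t) - 6*exp(-5*t), -4*t*exp(-5*t) + 9*exp(-4*t) - 8*exp(-5*t)]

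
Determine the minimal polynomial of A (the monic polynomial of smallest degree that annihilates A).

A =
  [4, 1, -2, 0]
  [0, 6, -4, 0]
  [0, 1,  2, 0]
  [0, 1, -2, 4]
x^2 - 8*x + 16

The characteristic polynomial is χ_A(x) = (x - 4)^4, so the eigenvalues are known. The minimal polynomial is
  m_A(x) = Π_λ (x − λ)^{k_λ}
where k_λ is the size of the *largest* Jordan block for λ (equivalently, the smallest k with (A − λI)^k v = 0 for every generalised eigenvector v of λ).

  λ = 4: largest Jordan block has size 2, contributing (x − 4)^2

So m_A(x) = (x - 4)^2 = x^2 - 8*x + 16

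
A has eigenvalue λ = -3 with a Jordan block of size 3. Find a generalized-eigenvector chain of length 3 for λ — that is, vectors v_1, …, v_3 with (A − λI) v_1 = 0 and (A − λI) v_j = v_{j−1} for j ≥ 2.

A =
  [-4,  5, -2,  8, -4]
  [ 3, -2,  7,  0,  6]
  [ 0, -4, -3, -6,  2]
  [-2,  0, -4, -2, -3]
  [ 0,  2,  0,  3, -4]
A Jordan chain for λ = -3 of length 3:
v_1 = (5, 1, -4, 0, 2)ᵀ
v_2 = (-2, 7, 0, -4, 0)ᵀ
v_3 = (0, 0, 1, 0, 0)ᵀ

Let N = A − (-3)·I. We want v_3 with N^3 v_3 = 0 but N^2 v_3 ≠ 0; then v_{j-1} := N · v_j for j = 3, …, 2.

Pick v_3 = (0, 0, 1, 0, 0)ᵀ.
Then v_2 = N · v_3 = (-2, 7, 0, -4, 0)ᵀ.
Then v_1 = N · v_2 = (5, 1, -4, 0, 2)ᵀ.

Sanity check: (A − (-3)·I) v_1 = (0, 0, 0, 0, 0)ᵀ = 0. ✓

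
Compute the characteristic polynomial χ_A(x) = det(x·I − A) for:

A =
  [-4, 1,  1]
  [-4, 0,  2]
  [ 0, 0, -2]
x^3 + 6*x^2 + 12*x + 8

Expanding det(x·I − A) (e.g. by cofactor expansion or by noting that A is similar to its Jordan form J, which has the same characteristic polynomial as A) gives
  χ_A(x) = x^3 + 6*x^2 + 12*x + 8
which factors as (x + 2)^3. The eigenvalues (with algebraic multiplicities) are λ = -2 with multiplicity 3.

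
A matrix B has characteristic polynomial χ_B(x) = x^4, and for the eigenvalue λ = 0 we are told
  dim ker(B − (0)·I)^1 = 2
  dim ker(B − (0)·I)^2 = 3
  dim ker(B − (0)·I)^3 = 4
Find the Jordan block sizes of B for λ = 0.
Block sizes for λ = 0: [3, 1]

From the dimensions of kernels of powers, the number of Jordan blocks of size at least j is d_j − d_{j−1} where d_j = dim ker(N^j) (with d_0 = 0). Computing the differences gives [2, 1, 1].
The number of blocks of size exactly k is (#blocks of size ≥ k) − (#blocks of size ≥ k + 1), so the partition is: 1 block(s) of size 1, 1 block(s) of size 3.
In nonincreasing order the block sizes are [3, 1].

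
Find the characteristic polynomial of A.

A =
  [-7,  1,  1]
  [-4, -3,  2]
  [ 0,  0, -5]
x^3 + 15*x^2 + 75*x + 125

Expanding det(x·I − A) (e.g. by cofactor expansion or by noting that A is similar to its Jordan form J, which has the same characteristic polynomial as A) gives
  χ_A(x) = x^3 + 15*x^2 + 75*x + 125
which factors as (x + 5)^3. The eigenvalues (with algebraic multiplicities) are λ = -5 with multiplicity 3.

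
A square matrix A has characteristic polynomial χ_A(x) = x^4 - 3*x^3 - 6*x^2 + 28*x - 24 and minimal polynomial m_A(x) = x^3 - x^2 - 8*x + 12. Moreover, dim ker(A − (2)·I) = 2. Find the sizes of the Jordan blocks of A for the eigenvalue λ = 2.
Block sizes for λ = 2: [2, 1]

Step 1 — from the characteristic polynomial, algebraic multiplicity of λ = 2 is 3. From dim ker(A − (2)·I) = 2, there are exactly 2 Jordan blocks for λ = 2.
Step 2 — from the minimal polynomial, the factor (x − 2)^2 tells us the largest block for λ = 2 has size 2.
Step 3 — with total size 3, 2 blocks, and largest block 2, the block sizes (in nonincreasing order) are [2, 1].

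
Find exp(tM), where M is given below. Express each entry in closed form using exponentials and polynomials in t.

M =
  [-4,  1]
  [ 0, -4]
e^{tM} =
  [exp(-4*t), t*exp(-4*t)]
  [0, exp(-4*t)]

Strategy: write M = P · J · P⁻¹ where J is a Jordan canonical form, so e^{tM} = P · e^{tJ} · P⁻¹, and e^{tJ} can be computed block-by-block.

M has Jordan form
J =
  [-4,  1]
  [ 0, -4]
(up to reordering of blocks).

Per-block formulas:
  For a 2×2 Jordan block J_2(-4): exp(t · J_2(-4)) = e^(-4t)·(I + t·N), where N is the 2×2 nilpotent shift.

After assembling e^{tJ} and conjugating by P, we get:

e^{tM} =
  [exp(-4*t), t*exp(-4*t)]
  [0, exp(-4*t)]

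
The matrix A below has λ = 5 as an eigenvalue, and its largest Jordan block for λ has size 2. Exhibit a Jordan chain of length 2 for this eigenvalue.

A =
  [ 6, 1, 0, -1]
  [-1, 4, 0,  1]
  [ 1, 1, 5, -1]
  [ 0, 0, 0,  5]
A Jordan chain for λ = 5 of length 2:
v_1 = (1, -1, 1, 0)ᵀ
v_2 = (1, 0, 0, 0)ᵀ

Let N = A − (5)·I. We want v_2 with N^2 v_2 = 0 but N^1 v_2 ≠ 0; then v_{j-1} := N · v_j for j = 2, …, 2.

Pick v_2 = (1, 0, 0, 0)ᵀ.
Then v_1 = N · v_2 = (1, -1, 1, 0)ᵀ.

Sanity check: (A − (5)·I) v_1 = (0, 0, 0, 0)ᵀ = 0. ✓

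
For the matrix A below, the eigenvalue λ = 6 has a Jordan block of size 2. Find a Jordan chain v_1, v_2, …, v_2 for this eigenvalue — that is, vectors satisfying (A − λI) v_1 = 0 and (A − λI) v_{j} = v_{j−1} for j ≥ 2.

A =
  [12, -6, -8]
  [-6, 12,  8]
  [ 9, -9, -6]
A Jordan chain for λ = 6 of length 2:
v_1 = (6, -6, 9)ᵀ
v_2 = (1, 0, 0)ᵀ

Let N = A − (6)·I. We want v_2 with N^2 v_2 = 0 but N^1 v_2 ≠ 0; then v_{j-1} := N · v_j for j = 2, …, 2.

Pick v_2 = (1, 0, 0)ᵀ.
Then v_1 = N · v_2 = (6, -6, 9)ᵀ.

Sanity check: (A − (6)·I) v_1 = (0, 0, 0)ᵀ = 0. ✓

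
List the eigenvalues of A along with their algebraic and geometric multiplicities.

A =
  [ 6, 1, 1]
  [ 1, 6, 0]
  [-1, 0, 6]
λ = 6: alg = 3, geom = 1

Step 1 — factor the characteristic polynomial to read off the algebraic multiplicities:
  χ_A(x) = (x - 6)^3

Step 2 — compute geometric multiplicities via the rank-nullity identity g(λ) = n − rank(A − λI):
  rank(A − (6)·I) = 2, so dim ker(A − (6)·I) = n − 2 = 1

Summary:
  λ = 6: algebraic multiplicity = 3, geometric multiplicity = 1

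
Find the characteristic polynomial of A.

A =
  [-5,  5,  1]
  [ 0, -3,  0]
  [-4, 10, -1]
x^3 + 9*x^2 + 27*x + 27

Expanding det(x·I − A) (e.g. by cofactor expansion or by noting that A is similar to its Jordan form J, which has the same characteristic polynomial as A) gives
  χ_A(x) = x^3 + 9*x^2 + 27*x + 27
which factors as (x + 3)^3. The eigenvalues (with algebraic multiplicities) are λ = -3 with multiplicity 3.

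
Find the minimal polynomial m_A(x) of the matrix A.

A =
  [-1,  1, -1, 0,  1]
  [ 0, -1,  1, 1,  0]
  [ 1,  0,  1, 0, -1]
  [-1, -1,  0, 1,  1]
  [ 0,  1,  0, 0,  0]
x^3

The characteristic polynomial is χ_A(x) = x^5, so the eigenvalues are known. The minimal polynomial is
  m_A(x) = Π_λ (x − λ)^{k_λ}
where k_λ is the size of the *largest* Jordan block for λ (equivalently, the smallest k with (A − λI)^k v = 0 for every generalised eigenvector v of λ).

  λ = 0: largest Jordan block has size 3, contributing (x − 0)^3

So m_A(x) = x^3 = x^3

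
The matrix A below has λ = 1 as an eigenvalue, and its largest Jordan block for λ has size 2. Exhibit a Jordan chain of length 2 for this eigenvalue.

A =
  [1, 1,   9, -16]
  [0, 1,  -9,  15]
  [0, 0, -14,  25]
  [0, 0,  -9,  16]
A Jordan chain for λ = 1 of length 2:
v_1 = (1, 0, 0, 0)ᵀ
v_2 = (0, 1, 0, 0)ᵀ

Let N = A − (1)·I. We want v_2 with N^2 v_2 = 0 but N^1 v_2 ≠ 0; then v_{j-1} := N · v_j for j = 2, …, 2.

Pick v_2 = (0, 1, 0, 0)ᵀ.
Then v_1 = N · v_2 = (1, 0, 0, 0)ᵀ.

Sanity check: (A − (1)·I) v_1 = (0, 0, 0, 0)ᵀ = 0. ✓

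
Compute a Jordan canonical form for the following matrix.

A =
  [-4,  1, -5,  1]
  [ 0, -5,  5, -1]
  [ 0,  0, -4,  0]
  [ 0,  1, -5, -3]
J_2(-4) ⊕ J_1(-4) ⊕ J_1(-4)

The characteristic polynomial is
  det(x·I − A) = x^4 + 16*x^3 + 96*x^2 + 256*x + 256 = (x + 4)^4

Eigenvalues and multiplicities (the geometric multiplicity of λ is n − rank(A − λI), which equals the number of Jordan blocks for λ):
  λ = -4: algebraic multiplicity = 4, geometric multiplicity = 3

Determining the block sizes for each eigenvalue:
  λ = -4: 3 blocks summing to 4 forces exactly one block of size 2 and the rest size 1 → block sizes [2, 1, 1]

Assembling the blocks gives a Jordan form
J =
  [-4,  1,  0,  0]
  [ 0, -4,  0,  0]
  [ 0,  0, -4,  0]
  [ 0,  0,  0, -4]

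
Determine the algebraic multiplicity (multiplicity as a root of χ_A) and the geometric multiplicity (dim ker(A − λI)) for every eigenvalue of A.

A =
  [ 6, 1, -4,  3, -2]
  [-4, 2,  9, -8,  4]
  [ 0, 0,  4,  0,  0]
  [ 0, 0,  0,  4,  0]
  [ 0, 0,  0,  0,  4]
λ = 4: alg = 5, geom = 3

Step 1 — factor the characteristic polynomial to read off the algebraic multiplicities:
  χ_A(x) = (x - 4)^5

Step 2 — compute geometric multiplicities via the rank-nullity identity g(λ) = n − rank(A − λI):
  rank(A − (4)·I) = 2, so dim ker(A − (4)·I) = n − 2 = 3

Summary:
  λ = 4: algebraic multiplicity = 5, geometric multiplicity = 3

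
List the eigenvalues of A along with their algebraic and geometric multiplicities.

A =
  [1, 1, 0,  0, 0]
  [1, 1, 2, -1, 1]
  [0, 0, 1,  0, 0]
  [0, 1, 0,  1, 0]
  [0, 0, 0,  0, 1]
λ = 1: alg = 5, geom = 3

Step 1 — factor the characteristic polynomial to read off the algebraic multiplicities:
  χ_A(x) = (x - 1)^5

Step 2 — compute geometric multiplicities via the rank-nullity identity g(λ) = n − rank(A − λI):
  rank(A − (1)·I) = 2, so dim ker(A − (1)·I) = n − 2 = 3

Summary:
  λ = 1: algebraic multiplicity = 5, geometric multiplicity = 3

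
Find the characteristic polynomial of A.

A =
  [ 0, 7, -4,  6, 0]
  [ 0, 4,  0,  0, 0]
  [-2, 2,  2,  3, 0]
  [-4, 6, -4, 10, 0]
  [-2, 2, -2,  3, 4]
x^5 - 20*x^4 + 160*x^3 - 640*x^2 + 1280*x - 1024

Expanding det(x·I − A) (e.g. by cofactor expansion or by noting that A is similar to its Jordan form J, which has the same characteristic polynomial as A) gives
  χ_A(x) = x^5 - 20*x^4 + 160*x^3 - 640*x^2 + 1280*x - 1024
which factors as (x - 4)^5. The eigenvalues (with algebraic multiplicities) are λ = 4 with multiplicity 5.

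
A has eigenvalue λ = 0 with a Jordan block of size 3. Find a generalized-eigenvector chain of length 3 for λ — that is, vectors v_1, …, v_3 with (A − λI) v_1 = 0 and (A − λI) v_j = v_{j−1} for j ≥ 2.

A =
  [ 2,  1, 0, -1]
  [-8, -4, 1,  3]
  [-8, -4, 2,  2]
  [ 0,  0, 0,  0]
A Jordan chain for λ = 0 of length 3:
v_1 = (-4, 8, 0, 0)ᵀ
v_2 = (2, -8, -8, 0)ᵀ
v_3 = (1, 0, 0, 0)ᵀ

Let N = A − (0)·I. We want v_3 with N^3 v_3 = 0 but N^2 v_3 ≠ 0; then v_{j-1} := N · v_j for j = 3, …, 2.

Pick v_3 = (1, 0, 0, 0)ᵀ.
Then v_2 = N · v_3 = (2, -8, -8, 0)ᵀ.
Then v_1 = N · v_2 = (-4, 8, 0, 0)ᵀ.

Sanity check: (A − (0)·I) v_1 = (0, 0, 0, 0)ᵀ = 0. ✓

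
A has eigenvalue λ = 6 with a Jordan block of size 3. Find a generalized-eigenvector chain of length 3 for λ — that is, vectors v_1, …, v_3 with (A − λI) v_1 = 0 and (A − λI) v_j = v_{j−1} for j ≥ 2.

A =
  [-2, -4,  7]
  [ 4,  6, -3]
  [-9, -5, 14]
A Jordan chain for λ = 6 of length 3:
v_1 = (-15, -5, -20)ᵀ
v_2 = (-8, 4, -9)ᵀ
v_3 = (1, 0, 0)ᵀ

Let N = A − (6)·I. We want v_3 with N^3 v_3 = 0 but N^2 v_3 ≠ 0; then v_{j-1} := N · v_j for j = 3, …, 2.

Pick v_3 = (1, 0, 0)ᵀ.
Then v_2 = N · v_3 = (-8, 4, -9)ᵀ.
Then v_1 = N · v_2 = (-15, -5, -20)ᵀ.

Sanity check: (A − (6)·I) v_1 = (0, 0, 0)ᵀ = 0. ✓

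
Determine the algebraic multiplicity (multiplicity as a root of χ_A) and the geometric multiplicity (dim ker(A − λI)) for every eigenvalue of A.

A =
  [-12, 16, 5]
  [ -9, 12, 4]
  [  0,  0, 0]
λ = 0: alg = 3, geom = 1

Step 1 — factor the characteristic polynomial to read off the algebraic multiplicities:
  χ_A(x) = x^3

Step 2 — compute geometric multiplicities via the rank-nullity identity g(λ) = n − rank(A − λI):
  rank(A − (0)·I) = 2, so dim ker(A − (0)·I) = n − 2 = 1

Summary:
  λ = 0: algebraic multiplicity = 3, geometric multiplicity = 1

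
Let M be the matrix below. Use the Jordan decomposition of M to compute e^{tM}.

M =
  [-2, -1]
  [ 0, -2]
e^{tM} =
  [exp(-2*t), -t*exp(-2*t)]
  [0, exp(-2*t)]

Strategy: write M = P · J · P⁻¹ where J is a Jordan canonical form, so e^{tM} = P · e^{tJ} · P⁻¹, and e^{tJ} can be computed block-by-block.

M has Jordan form
J =
  [-2,  1]
  [ 0, -2]
(up to reordering of blocks).

Per-block formulas:
  For a 2×2 Jordan block J_2(-2): exp(t · J_2(-2)) = e^(-2t)·(I + t·N), where N is the 2×2 nilpotent shift.

After assembling e^{tJ} and conjugating by P, we get:

e^{tM} =
  [exp(-2*t), -t*exp(-2*t)]
  [0, exp(-2*t)]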